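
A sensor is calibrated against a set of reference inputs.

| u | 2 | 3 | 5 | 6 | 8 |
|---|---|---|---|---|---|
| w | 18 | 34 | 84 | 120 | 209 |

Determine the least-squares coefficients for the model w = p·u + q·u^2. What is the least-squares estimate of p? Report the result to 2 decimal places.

The normal equations are: 138·p + 888·q = 2950;  888·p + 6114·q = 20174.
det = 138·6114 − 888² = 55188.
p = (2950·6114 − 888·20174)/55188 = 3383/1533; q = (138·20174 − 888·2950)/55188 = 4567/1533.

p = 2.21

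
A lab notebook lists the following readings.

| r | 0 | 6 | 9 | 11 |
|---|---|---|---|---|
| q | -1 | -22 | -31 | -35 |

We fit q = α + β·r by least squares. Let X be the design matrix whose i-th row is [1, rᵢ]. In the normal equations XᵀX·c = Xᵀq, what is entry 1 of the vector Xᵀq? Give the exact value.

-89

Entry 1 ↔ basis 1, so (Xᵀq)_{1} = Σᵢ qᵢ = (1)·(-1) + (1)·(-22) + (1)·(-31) + (1)·(-35) = -89.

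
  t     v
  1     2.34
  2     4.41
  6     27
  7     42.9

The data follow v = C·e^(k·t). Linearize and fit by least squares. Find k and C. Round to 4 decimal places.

k = 0.4750, C = 1.5639

Let Y = ln v. Fitting Y = k·t + ln C by least squares:
XᵀX = [[90.0000, 16.0000]; [16.0000, 4]], rhs = [49.9050, 9.3887]ᵀ  (here Σt = 16.0000, Σ(t)² = 90.0000, Σln v = 9.3887, Σt·ln v = 49.9050).
Slope k = (n·Σt·ln v − Σt·Σln v)/(n·Σ(t)² − (Σt)²) = (4·49.9050 − 16.0000·9.3887)/104.0000 = 0.47500; ln C = (Σln v − k·Σt)/n = 0.44717, so C = exp(0.44717) = 1.56388.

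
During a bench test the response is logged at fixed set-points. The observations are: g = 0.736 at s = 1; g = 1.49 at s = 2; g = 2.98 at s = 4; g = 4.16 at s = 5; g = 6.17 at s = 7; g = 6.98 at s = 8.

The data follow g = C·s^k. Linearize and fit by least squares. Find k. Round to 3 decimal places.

Linearized form: ln g = k·ln s + ln C. From the 6 transformed points,
Σln s = 7.7142, Σ(ln s)² = 13.1032, Σln g = 6.3724, Σln s·ln g = 11.6658.
Equations: 13.1032·k + 7.7142·ln C = 11.6658;  7.7142·k + 6·ln C = 6.3724.
Solving (det = 19.1098): k = 1.09036, ln C = -0.33981.

k = 1.090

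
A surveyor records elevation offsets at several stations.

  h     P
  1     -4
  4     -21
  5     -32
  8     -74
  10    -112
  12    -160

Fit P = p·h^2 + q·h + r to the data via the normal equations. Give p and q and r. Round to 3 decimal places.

p = -1.044, q = -0.579, r = -2.398

Compute the Gram sums: Σh^2·h^2 = 35714, Σh^2·h = 3430, Σh^2 = 350, Σh·h = 350, Σh = 40, Σ1 = 6.
For AᵀP: Σh^2·P = -40116, Σh·P = -3880, ΣP = -403.
AᵀA·[p, q, r]ᵀ = AᵀP becomes [[35714, 3430, 350]; [3430, 350, 40]; [350, 40, 6]]·[p, q, r]ᵀ = [-40116, -3880, -403]ᵀ.
Row-reducing yields p = -4517/4326, q = -1789/3090, r = -247/103.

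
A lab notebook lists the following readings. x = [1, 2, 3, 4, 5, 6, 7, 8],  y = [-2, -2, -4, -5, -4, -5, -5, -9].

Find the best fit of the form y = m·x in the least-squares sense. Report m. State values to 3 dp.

Forming MᵀM = [[204]] and Mᵀy = [-195]ᵀ gives MᵀM·[m]ᵀ = Mᵀy.
m = (-195)/204 = -0.955882.

m = -0.956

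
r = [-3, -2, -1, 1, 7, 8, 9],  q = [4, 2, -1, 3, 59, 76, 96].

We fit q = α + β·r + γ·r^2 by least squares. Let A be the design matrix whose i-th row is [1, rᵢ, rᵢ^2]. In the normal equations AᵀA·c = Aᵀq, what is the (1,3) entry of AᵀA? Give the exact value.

Row 1 ↔ basis 1, column 3 ↔ basis r^2, so (AᵀA)_{1,3} = Σᵢ r^2 = (1)·(9) + (1)·(4) + (1)·(1) + (1)·(1) + (1)·(49) + (1)·(64) + (1)·(81) = 209.

209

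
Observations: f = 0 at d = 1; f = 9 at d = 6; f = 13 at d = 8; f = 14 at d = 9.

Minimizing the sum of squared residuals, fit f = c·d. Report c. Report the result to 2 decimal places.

XᵀX·[c]ᵀ = Xᵀf reads: 182·c = 284.
(Σd·d = 182, Σd·f = 284.)
c = 284/182 = 1.56044.

c = 1.56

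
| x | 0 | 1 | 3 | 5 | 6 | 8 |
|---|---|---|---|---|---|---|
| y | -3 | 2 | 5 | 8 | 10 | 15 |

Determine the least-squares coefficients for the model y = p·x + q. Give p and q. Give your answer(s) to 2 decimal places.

p = 2.03, q = -1.62

Compute the Gram sums: Σx·x = 135, Σx = 23, Σ1 = 6.
For Mᵀy: Σx·y = 237, Σy = 37.
MᵀM·[p, q]ᵀ = Mᵀy becomes [[135, 23]; [23, 6]]·[p, q]ᵀ = [237, 37]ᵀ.
Eliminating q: 6·(row 1) − 23·(row 2) gives 281·p = 6·237 − 23·37 = 571, so p = 571/281.
Then q = (37 − 23·(571/281))/6 = -456/281.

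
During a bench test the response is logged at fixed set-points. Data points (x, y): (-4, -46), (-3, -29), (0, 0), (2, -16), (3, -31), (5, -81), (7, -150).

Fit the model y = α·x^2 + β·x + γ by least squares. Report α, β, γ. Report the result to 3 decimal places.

Entries of AᵀA: Σx^2·x^2 = 3460, Σx^2·x = 412, Σx^2 = 112, Σx·x = 112, Σx = 10, Σ1 = 7.
Right-hand side: Σx^2·y = -10715, Σx·y = -1309, Σy = -353.
AᵀA·[α, β, γ]ᵀ = Aᵀy becomes [[3460, 412, 112]; [412, 112, 10]; [112, 10, 7]]·[α, β, γ]ᵀ = [-10715, -1309, -353]ᵀ.
Solving the 3×3 system (Gaussian elimination) gives α = -28421/9672, β = -19069/29016, γ = -2761/1116.

α = -2.938, β = -0.657, γ = -2.474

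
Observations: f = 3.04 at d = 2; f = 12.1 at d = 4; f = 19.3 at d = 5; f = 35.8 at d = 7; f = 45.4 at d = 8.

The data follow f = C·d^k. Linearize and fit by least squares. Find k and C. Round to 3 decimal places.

Taking logs, ln f = k·ln d + ln C, so regress ln f on ln d.
Σln d = 7.7142, Σ(ln d)² = 13.1032, Σln f = 13.9586, Σln d·ln f = 23.8876.
Equations: 13.1032·k + 7.7142·ln C = 23.8876;  7.7142·k + 5·ln C = 13.9586.
Solving (det = 6.0066): k = 1.95749, ln C = -0.22838, so C = exp(-0.22838) = 0.79582.

k = 1.957, C = 0.796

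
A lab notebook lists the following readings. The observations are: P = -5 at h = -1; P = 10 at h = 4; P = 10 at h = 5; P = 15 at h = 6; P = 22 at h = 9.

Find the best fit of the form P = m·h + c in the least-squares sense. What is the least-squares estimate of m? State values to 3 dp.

The normal equations are: 159·m + 23·c = 383;  23·m + 5·c = 52.
Eliminating c: 5·(row 1) − 23·(row 2) gives 266·m = 5·383 − 23·52 = 719, so m = 719/266.
Then c = (52 − 23·(719/266))/5 = -541/266.

m = 2.703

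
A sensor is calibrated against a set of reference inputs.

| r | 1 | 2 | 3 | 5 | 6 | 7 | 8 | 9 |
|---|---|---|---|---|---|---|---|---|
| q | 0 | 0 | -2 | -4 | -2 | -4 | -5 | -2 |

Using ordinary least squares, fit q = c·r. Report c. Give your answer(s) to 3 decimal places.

c = -0.461

MᵀM·[c]ᵀ = Mᵀq reads: 269·c = -124.
Hence c = -124 / 269 ≈ -0.460967.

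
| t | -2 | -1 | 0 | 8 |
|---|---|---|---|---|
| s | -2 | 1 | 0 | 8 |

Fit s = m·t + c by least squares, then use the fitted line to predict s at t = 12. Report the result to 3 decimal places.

With design matrix M, MᵀM = [[69, 5]; [5, 4]] and Mᵀs = [67, 7]ᵀ.
Δ = 69·4 − 5² = 251.
m = (67·4 − 5·7)/251 = 233/251; c = (69·7 − 5·67)/251 = 148/251.
At t = 12: ŝ = (233/251)·(12) + (148/251)·(1) = 2944/251.

ŝ = 11.729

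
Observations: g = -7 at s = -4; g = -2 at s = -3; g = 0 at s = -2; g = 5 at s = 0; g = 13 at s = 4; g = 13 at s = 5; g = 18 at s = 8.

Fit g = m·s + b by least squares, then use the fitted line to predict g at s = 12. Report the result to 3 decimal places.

ĝ = 27.391

The normal system AᵀA·[m, b]ᵀ = Aᵀg is [[134, 8]; [8, 7]]·[m, b]ᵀ = [295, 40]ᵀ.
det = 134·7 − 8² = 874.
m = (295·7 − 8·40)/874 = 1745/874; b = (134·40 − 8·295)/874 = 1500/437.
At s = 12: ĝ = (1745/874)·(12) + (1500/437)·(1) = 630/23.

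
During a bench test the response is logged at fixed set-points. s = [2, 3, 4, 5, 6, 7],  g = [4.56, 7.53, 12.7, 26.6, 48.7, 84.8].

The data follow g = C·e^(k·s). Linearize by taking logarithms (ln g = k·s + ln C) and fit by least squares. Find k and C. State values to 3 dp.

k = 0.599, C = 1.288

Linearized form: ln g = k·s + ln C. From the 6 transformed points,
Sums: Σs = 27.0000, Σ(s)² = 139.0000, Σln g = 17.6847, Σs·ln g = 90.0584.
Normal system: [[139.0000, 27.0000]; [27.0000, 6]]·[k, ln C]ᵀ = [90.0584, 17.6847]ᵀ.
Solving (det = 105.0000): k = 0.59870, ln C = 0.25330, so C = exp(0.25330) = 1.28827.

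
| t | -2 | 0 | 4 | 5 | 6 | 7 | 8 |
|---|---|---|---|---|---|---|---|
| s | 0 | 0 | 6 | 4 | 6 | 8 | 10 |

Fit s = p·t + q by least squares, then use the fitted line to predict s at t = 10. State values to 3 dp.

ŝ = 10.711

Entries of AᵀA: Σt·t = 194, Σt = 28, Σ1 = 7.
Moment sums: Σt·s = 216, Σs = 34.
Normal equations: [[194, 28]; [28, 7]]·[p, q]ᵀ = [216, 34]ᵀ.
Eliminating q: 7·(row 1) − 28·(row 2) gives 574·p = 7·216 − 28·34 = 560, so p = 40/41.
Then q = (34 − 28·(40/41))/7 = 274/287.
At t = 10: ŝ = (40/41)·(10) + (274/287)·(1) = 3074/287.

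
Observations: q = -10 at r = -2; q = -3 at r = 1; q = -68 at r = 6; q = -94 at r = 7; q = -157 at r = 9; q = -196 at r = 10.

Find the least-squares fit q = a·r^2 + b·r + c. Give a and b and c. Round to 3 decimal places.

Compute the Gram sums: Σr^2·r^2 = 20275, Σr^2·r = 2281, Σr^2 = 271, Σr·r = 271, Σr = 31, Σ1 = 6.
Moment sums: Σr^2·q = -39414, Σr·q = -4422, Σq = -528.
MᵀM·[a, b, c]ᵀ = Mᵀq becomes [[20275, 2281, 271]; [2281, 271, 31]; [271, 31, 6]]·[a, b, c]ᵀ = [-39414, -4422, -528]ᵀ.
Row-reducing yields a = -185/91, b = 397/455, c = -24/35.

a = -2.033, b = 0.873, c = -0.686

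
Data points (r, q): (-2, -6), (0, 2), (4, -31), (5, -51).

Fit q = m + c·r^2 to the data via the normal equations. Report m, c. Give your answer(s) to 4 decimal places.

Compute the Gram sums: Σ1 = 4, Σr^2 = 45, Σr^2·r^2 = 897.
Moment sums: Σq = -86, Σr^2·q = -1795.
AᵀA·[m, c]ᵀ = Aᵀq becomes [[4, 45]; [45, 897]]·[m, c]ᵀ = [-86, -1795]ᵀ.
det = 4·897 − 45² = 1563.
m = ((-86)·897 − 45·(-1795))/1563 = 1211/521; c = (4·(-1795) − 45·(-86))/1563 = -3310/1563.

m = 2.3244, c = -2.1177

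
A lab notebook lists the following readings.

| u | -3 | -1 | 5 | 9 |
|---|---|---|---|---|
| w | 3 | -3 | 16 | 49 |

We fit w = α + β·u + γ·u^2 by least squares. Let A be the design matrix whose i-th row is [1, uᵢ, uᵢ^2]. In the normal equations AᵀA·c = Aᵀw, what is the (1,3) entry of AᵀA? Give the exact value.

Row 1 ↔ basis 1, column 3 ↔ basis u^2, so (AᵀA)_{1,3} = Σᵢ u^2 = (1)·(9) + (1)·(1) + (1)·(25) + (1)·(81) = 116.

116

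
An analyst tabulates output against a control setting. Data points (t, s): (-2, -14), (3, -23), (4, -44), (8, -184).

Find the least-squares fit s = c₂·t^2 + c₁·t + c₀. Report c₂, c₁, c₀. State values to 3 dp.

AᵀA·[c₂, c₁, c₀]ᵀ = Aᵀs reads: 4449·c₂ + 595·c₁ + 93·c₀ = -12743;  595·c₂ + 93·c₁ + 13·c₀ = -1689;  93·c₂ + 13·c₁ + 4·c₀ = -265.
(Σt^2·t^2 = 4449, Σt^2·t = 595, Σt^2 = 93, Σt·t = 93, Σt = 13, Σ1 = 4, Σt^2·s = -12743, Σt·s = -1689, Σs = -265.)
Row-reducing yields c₂ = -1834/607, c₁ = 679/607, c₀ = 220/607.

c₂ = -3.021, c₁ = 1.119, c₀ = 0.362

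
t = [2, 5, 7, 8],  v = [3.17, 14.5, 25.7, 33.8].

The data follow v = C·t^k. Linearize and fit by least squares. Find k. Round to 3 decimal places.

k = 1.692

Let Y = ln v. Fitting Y = k·ln t + ln C by least squares:
XᵀX = [[11.1814, 6.3279]; [6.3279, 4]], rhs = [18.7416, 10.5948]ᵀ  (here Σln t = 6.3279, Σ(ln t)² = 11.1814, Σln v = 10.5948, Σln t·ln v = 18.7416).
Δ = 11.1814·4 − (6.3279)² = 4.6828; k = (18.7416·4 − 6.3279·10.5948)/4.6828 = 1.69190, ln C = (11.1814·10.5948 − 6.3279·18.7416)/4.6828 = -0.02786.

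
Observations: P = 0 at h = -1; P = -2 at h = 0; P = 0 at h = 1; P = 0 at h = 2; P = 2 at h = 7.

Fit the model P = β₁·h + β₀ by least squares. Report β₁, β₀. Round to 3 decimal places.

β₁ = 0.361, β₀ = -0.649

The normal system AᵀA·[β₁, β₀]ᵀ = AᵀP is [[55, 9]; [9, 5]]·[β₁, β₀]ᵀ = [14, 0]ᵀ.
det = 55·5 − 9² = 194.
β₁ = (14·5 − 9·0)/194 = 35/97; β₀ = (55·0 − 9·14)/194 = -63/97.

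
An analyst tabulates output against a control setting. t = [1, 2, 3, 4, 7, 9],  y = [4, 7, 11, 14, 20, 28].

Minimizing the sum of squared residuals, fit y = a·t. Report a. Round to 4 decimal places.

a = 3.1188

From the data, Σt·t = 160.
And Σt·y = 499.
Normal equations: [[160]]·[a]ᵀ = [499]ᵀ.
a = 499/160 = 3.11875.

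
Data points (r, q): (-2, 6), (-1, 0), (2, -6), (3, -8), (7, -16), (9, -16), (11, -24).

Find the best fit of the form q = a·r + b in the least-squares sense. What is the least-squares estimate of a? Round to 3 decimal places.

The normal system XᵀX·[a, b]ᵀ = Xᵀq is [[269, 29]; [29, 7]]·[a, b]ᵀ = [-568, -64]ᵀ.
Δ = 269·7 − 29² = 1042.
a = ((-568)·7 − 29·(-64))/1042 = -1060/521; b = (269·(-64) − 29·(-568))/1042 = -372/521.

a = -2.035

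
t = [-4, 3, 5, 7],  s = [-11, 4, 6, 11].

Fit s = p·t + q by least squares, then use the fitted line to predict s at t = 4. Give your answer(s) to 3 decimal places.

ŝ = 4.964

Sums needed: Σt·t = 99, Σt = 11, Σ1 = 4.
For Xᵀs: Σt·s = 163, Σs = 10.
Normal equations: [[99, 11]; [11, 4]]·[p, q]ᵀ = [163, 10]ᵀ.
Determinant 99·4 − 11² = 275.
p = (163·4 − 11·10)/275 = 542/275; q = (99·10 − 11·163)/275 = -73/25.
At t = 4: ŝ = (542/275)·(4) + (-73/25)·(1) = 273/55.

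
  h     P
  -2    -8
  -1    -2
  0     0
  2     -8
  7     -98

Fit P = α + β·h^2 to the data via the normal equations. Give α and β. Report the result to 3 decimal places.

Sums needed: Σ1 = 5, Σh^2 = 58, Σh^2·h^2 = 2434.
And ΣP = -116, Σh^2·P = -4868.
Normal equations: [[5, 58]; [58, 2434]]·[α, β]ᵀ = [-116, -4868]ᵀ.
Determinant 5·2434 − 58² = 8806.
α = ((-116)·2434 − 58·(-4868))/8806 = 0; β = (5·(-4868) − 58·(-116))/8806 = -2.

α = 0.000, β = -2.000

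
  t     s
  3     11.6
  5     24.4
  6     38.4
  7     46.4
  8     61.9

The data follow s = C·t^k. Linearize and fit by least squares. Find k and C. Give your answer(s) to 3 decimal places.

Linearized form: ln s = k·ln t + ln C. From the 5 transformed points,
AᵀA = [[15.1183, 8.5252]; [8.5252, 5]], rhs = [30.4164, 17.2565]ᵀ  (here Σln t = 8.5252, Σ(ln t)² = 15.1183, Σln s = 17.2565, Σln t·ln s = 30.4164).
Δ = 15.1183·5 − (8.5252)² = 2.9130; k = (30.4164·5 − 8.5252·17.2565)/2.9130 = 1.70546, ln C = (15.1183·17.2565 − 8.5252·30.4164)/2.9130 = 0.54343, so C = exp(0.54343) = 1.72190.

k = 1.705, C = 1.722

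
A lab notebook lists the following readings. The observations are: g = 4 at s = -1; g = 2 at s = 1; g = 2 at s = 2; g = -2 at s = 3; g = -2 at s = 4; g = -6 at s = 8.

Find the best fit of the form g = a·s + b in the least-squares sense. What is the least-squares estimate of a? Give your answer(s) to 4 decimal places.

a = -1.1601

Sums needed: Σs·s = 95, Σs = 17, Σ1 = 6.
And Σs·g = -60, Σg = -2.
Normal equations: [[95, 17]; [17, 6]]·[a, b]ᵀ = [-60, -2]ᵀ.
Δ = 95·6 − 17² = 281.
a = ((-60)·6 − 17·(-2))/281 = -326/281; b = (95·(-2) − 17·(-60))/281 = 830/281.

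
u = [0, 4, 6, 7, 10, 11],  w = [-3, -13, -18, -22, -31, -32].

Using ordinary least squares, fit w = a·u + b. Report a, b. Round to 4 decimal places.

Forming MᵀM = [[322, 38]; [38, 6]] and Mᵀw = [-976, -119]ᵀ gives MᵀM·[a, b]ᵀ = Mᵀw.
Eliminating b: 6·(row 1) − 38·(row 2) gives 488·a = 6·(-976) − 38·(-119) = -1334, so a = -667/244.
Then b = ((-119) − 38·(-667/244))/6 = -615/244.

a = -2.7336, b = -2.5205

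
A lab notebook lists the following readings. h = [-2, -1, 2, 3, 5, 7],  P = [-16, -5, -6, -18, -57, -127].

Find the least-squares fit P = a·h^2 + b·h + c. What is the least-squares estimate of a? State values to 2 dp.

MᵀM·[a, b, c]ᵀ = MᵀP reads: 3140·a + 494·b + 92·c = -7903;  494·a + 92·b + 14·c = -1203;  92·a + 14·b + 6·c = -229.
(Σh^2·h^2 = 3140, Σh^2·h = 494, Σh^2 = 92, Σh·h = 92, Σh = 14, Σ1 = 6, Σh^2·P = -7903, Σh·P = -1203, ΣP = -229.)
Solving the 3×3 system (Gaussian elimination) gives a = -110687/36870, b = 105587/36870, c = 7271/6145.

a = -3.00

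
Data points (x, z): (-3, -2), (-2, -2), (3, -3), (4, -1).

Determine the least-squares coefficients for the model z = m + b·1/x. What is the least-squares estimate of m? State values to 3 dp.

m = -2.010

The normal system AᵀA·[m, b]ᵀ = Aᵀz is [[4, -1/4]; [-1/4, 77/144]]·[m, b]ᵀ = [-8, 5/12]ᵀ.
Δ = 4·(77/144) − (-1/4)² = 299/144.
m = ((-8)·(77/144) − (-1/4)·(5/12))/(299/144) = -601/299; b = (4·(5/12) − (-1/4)·(-8))/(299/144) = -48/299.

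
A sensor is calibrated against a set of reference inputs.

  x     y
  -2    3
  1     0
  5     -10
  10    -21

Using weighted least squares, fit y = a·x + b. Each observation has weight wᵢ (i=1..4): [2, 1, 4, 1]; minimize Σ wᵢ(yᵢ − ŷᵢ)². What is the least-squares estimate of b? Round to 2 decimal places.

Sums needed: Σwᵢ·x·x = 209, Σwᵢ·x = 27, Σwᵢ·1 = 8.
Moment sums: Σwᵢ·x·y = -422, Σwᵢ·y = -55.
So MᵀWM·[a, b]ᵀ = MᵀWy: [[209, 27]; [27, 8]]·[a, b]ᵀ = [-422, -55]ᵀ.
det = 209·8 − 27² = 943.
a = ((-422)·8 − 27·(-55))/943 = -1891/943; b = (209·(-55) − 27·(-422))/943 = -101/943.

b = -0.11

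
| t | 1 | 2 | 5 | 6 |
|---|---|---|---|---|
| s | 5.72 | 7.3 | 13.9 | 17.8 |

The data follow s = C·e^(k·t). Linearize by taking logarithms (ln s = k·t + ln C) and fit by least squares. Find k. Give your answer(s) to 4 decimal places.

Taking logs, ln s = k·t + ln C, so regress ln s on t.
Σt = 14.0000, Σ(t)² = 66.0000, Σln s = 9.2429, Σt·ln s = 36.1544.
Normal system: [[66.0000, 14.0000]; [14.0000, 4]]·[k, ln C]ᵀ = [36.1544, 9.2429]ᵀ.
Solving (det = 68.0000): k = 0.22377, ln C = 1.52754.

k = 0.2238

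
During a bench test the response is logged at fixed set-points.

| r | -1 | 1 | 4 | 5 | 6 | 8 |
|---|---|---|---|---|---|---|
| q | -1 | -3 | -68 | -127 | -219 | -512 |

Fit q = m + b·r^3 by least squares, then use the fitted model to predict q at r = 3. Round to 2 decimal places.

With design matrix X, XᵀX = [[6, 917]; [917, 328523]] and Xᵀq = [-930, -329677]ᵀ.
det = 6·328523 − 917² = 1130249.
m = ((-930)·328523 − 917·(-329677))/1130249 = -3212581/1130249; b = (6·(-329677) − 917·(-930))/1130249 = -1125252/1130249.
At r = 3: q̂ = (-3212581/1130249)·(1) + (-1125252/1130249)·(27) = -33594385/1130249.

q̂ = -29.72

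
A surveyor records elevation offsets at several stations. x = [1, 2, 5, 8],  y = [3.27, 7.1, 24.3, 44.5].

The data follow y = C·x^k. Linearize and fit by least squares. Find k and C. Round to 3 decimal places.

k = 1.267, C = 3.141

Taking logs, ln y = k·ln x + ln C, so regress ln y on ln x.
XᵀX = [[7.3948, 4.3820]; [4.3820, 4]], rhs = [14.3860, 10.1309]ᵀ  (here Σln x = 4.3820, Σ(ln x)² = 7.3948, Σln y = 10.1309, Σln x·ln y = 14.3860).
Solving (det = 10.3771): k = 1.26725, ln C = 1.14444, so C = exp(1.14444) = 3.14067.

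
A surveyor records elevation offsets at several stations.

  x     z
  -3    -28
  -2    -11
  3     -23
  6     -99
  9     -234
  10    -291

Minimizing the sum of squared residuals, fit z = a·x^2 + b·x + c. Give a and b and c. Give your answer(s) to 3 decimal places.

Sums needed: Σx^2·x^2 = 18035, Σx^2·x = 1937, Σx^2 = 239, Σx·x = 239, Σx = 23, Σ1 = 6.
And Σx^2·z = -52121, Σx·z = -5573, Σz = -686.
Row-reducing yields a = -73531/24222, b = 24991/24222, c = 10634/4037.

a = -3.036, b = 1.032, c = 2.634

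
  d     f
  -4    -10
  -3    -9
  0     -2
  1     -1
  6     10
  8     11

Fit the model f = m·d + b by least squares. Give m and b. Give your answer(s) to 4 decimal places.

The normal system AᵀA·[m, b]ᵀ = Aᵀf is [[126, 8]; [8, 6]]·[m, b]ᵀ = [214, -1]ᵀ.
Determinant 126·6 − 8² = 692.
m = (214·6 − 8·(-1))/692 = 323/173; b = (126·(-1) − 8·214)/692 = -919/346.

m = 1.8671, b = -2.6561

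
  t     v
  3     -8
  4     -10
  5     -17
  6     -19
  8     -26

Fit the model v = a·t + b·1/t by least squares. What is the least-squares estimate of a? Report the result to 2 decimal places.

a = -3.40

Forming MᵀM = [[150, 5]; [5, 3701/14400]] and Mᵀv = [-471, -899/60]ᵀ gives MᵀM·[a, b]ᵀ = Mᵀv.
Determinant 150·(3701/14400) − 5² = 1301/96.
a = ((-471)·(3701/14400) − 5·(-899/60))/(1301/96) = -221457/65050; b = (150·(-899/60) − 5·(-471))/(1301/96) = 10320/1301.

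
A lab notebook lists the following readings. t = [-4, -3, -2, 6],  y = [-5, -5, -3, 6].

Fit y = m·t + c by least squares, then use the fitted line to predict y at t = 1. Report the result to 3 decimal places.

Sums needed: Σt·t = 65, Σt = -3, Σ1 = 4.
Right-hand side: Σt·y = 77, Σy = -7.
Normal equations: [[65, -3]; [-3, 4]]·[m, c]ᵀ = [77, -7]ᵀ.
Determinant 65·4 − (-3)² = 251.
m = (77·4 − (-3)·(-7))/251 = 287/251; c = (65·(-7) − (-3)·77)/251 = -224/251.
At t = 1: ŷ = (287/251)·(1) + (-224/251)·(1) = 63/251.

ŷ = 0.251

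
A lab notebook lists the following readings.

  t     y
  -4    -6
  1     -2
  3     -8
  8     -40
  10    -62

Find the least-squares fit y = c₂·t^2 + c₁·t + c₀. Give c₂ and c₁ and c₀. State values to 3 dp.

c₂ = -0.533, c₁ = -0.761, c₀ = -0.615

Compute the Gram sums: Σt^2·t^2 = 14434, Σt^2·t = 1476, Σt^2 = 190, Σt·t = 190, Σt = 18, Σ1 = 5.
For Aᵀy: Σt^2·y = -8930, Σt·y = -942, Σy = -118.
Normal equations: [[14434, 1476, 190]; [1476, 190, 18]; [190, 18, 5]]·[c₂, c₁, c₀]ᵀ = [-8930, -942, -118]ᵀ.
Inverting the 3×3 Gram matrix, [c₂, c₁, c₀]ᵀ = [-26253/49273, -37473/49273, -30326/49273]ᵀ.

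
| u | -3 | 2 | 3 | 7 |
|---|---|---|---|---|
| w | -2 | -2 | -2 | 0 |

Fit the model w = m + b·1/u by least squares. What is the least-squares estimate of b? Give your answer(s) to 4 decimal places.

b = -0.0917

Compute the Gram sums: Σ1 = 4, Σ1/u = 9/14, Σ1/u·1/u = 869/1764.
And Σw = -6, Σ1/u·w = -1.
MᵀM·[m, b]ᵀ = Mᵀw becomes [[4, 9/14]; [9/14, 869/1764]]·[m, b]ᵀ = [-6, -1]ᵀ.
det = 4·(869/1764) − (9/14)² = 2747/1764.
m = ((-6)·(869/1764) − (9/14)·(-1))/(2747/1764) = -4080/2747; b = (4·(-1) − (9/14)·(-6))/(2747/1764) = -252/2747.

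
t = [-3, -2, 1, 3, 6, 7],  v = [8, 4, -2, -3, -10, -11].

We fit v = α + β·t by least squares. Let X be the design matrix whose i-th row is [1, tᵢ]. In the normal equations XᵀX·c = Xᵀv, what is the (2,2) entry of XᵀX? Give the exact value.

Row 2 ↔ basis t, column 2 ↔ basis t, so (XᵀX)_{2,2} = Σᵢ (t)·(t) = (-3)·(-3) + (-2)·(-2) + (1)·(1) + (3)·(3) + (6)·(6) + (7)·(7) = 108.

108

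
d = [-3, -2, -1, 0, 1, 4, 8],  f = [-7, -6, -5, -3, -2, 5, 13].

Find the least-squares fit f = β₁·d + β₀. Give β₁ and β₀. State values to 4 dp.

β₁ = 1.8750, β₀ = -2.5893

Sums needed: Σd·d = 95, Σd = 7, Σ1 = 7.
Moment sums: Σd·f = 160, Σf = -5.
Δ = 95·7 − 7² = 616.
β₁ = (160·7 − 7·(-5))/616 = 15/8; β₀ = (95·(-5) − 7·160)/616 = -145/56.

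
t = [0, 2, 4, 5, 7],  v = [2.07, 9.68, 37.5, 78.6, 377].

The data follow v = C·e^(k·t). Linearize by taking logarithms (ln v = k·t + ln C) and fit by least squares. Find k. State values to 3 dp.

With ln vᵢ as the transformed response and tᵢ as the regressor:
XᵀX = [[94.0000, 18.0000]; [18.0000, 5]], rhs = [82.3851, 16.9186]ᵀ  (here Σt = 18.0000, Σ(t)² = 94.0000, Σln v = 16.9186, Σt·ln v = 82.3851).
Slope k = (n·Σt·ln v − Σt·Σln v)/(n·Σ(t)² − (Σt)²) = (5·82.3851 − 18.0000·16.9186)/146.0000 = 0.73556; ln C = (Σln v − k·Σt)/n = 0.73571.

k = 0.736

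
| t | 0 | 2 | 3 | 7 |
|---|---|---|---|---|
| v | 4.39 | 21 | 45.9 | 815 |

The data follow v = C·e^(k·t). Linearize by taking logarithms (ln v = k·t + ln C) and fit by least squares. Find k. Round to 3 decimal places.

k = 0.743

Let Y = ln v. Fitting Y = k·t + ln C by least squares:
Over the data: Σt = 12.0000, Σ(t)² = 62.0000, Σln v = 15.0535, Σt·ln v = 64.4908.
Normal system: [[62.0000, 12.0000]; [12.0000, 4]]·[k, ln C]ᵀ = [64.4908, 15.0535]ᵀ.
Solving (det = 104.0000): k = 0.74347, ln C = 1.53296.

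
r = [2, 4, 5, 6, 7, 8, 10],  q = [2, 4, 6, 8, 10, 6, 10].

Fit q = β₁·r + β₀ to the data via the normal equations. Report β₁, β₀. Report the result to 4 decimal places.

Forming XᵀX = [[294, 42]; [42, 7]] and Xᵀq = [316, 46]ᵀ gives XᵀX·[β₁, β₀]ᵀ = Xᵀq.
Δ = 294·7 − 42² = 294.
β₁ = (316·7 − 42·46)/294 = 20/21; β₀ = (294·46 − 42·316)/294 = 6/7.

β₁ = 0.9524, β₀ = 0.8571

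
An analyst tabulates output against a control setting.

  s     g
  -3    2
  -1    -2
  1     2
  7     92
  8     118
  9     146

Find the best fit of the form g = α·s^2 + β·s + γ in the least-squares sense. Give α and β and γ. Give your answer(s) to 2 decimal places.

With design matrix M, MᵀM = [[13141, 1557, 205]; [1557, 205, 21]; [205, 21, 6]] and Mᵀg = [23904, 2900, 358]ᵀ.
Inverting the 3×3 Gram matrix, [α, β, γ]ᵀ = [228383/153350, 462661/153350, -136258/76675]ᵀ.

α = 1.49, β = 3.02, γ = -1.78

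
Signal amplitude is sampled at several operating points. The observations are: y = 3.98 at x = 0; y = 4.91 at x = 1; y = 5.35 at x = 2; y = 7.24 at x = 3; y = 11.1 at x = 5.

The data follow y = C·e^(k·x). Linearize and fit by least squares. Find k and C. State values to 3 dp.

With ln yᵢ as the transformed response and xᵢ as the regressor:
Σx = 11.0000, Σ(x)² = 39.0000, Σln y = 9.0362, Σx·ln y = 22.9191.
Normal system: [[39.0000, 11.0000]; [11.0000, 5]]·[k, ln C]ᵀ = [22.9191, 9.0362]ᵀ.
Δ = 39.0000·5 − (11.0000)² = 74.0000; k = (22.9191·5 − 11.0000·9.0362)/74.0000 = 0.20536, ln C = (39.0000·9.0362 − 11.0000·22.9191)/74.0000 = 1.35544, so C = exp(1.35544) = 3.87849.

k = 0.205, C = 3.878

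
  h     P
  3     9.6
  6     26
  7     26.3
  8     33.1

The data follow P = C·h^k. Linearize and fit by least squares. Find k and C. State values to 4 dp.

k = 1.2520, C = 2.4784

With ln Pᵢ as the transformed response and ln hᵢ as the regressor:
XᵀX = [[12.5280, 6.9157]; [6.9157, 4]], rhs = [21.9619, 12.2890]ᵀ  (here Σln h = 6.9157, Σ(ln h)² = 12.5280, Σln P = 12.2890, Σln h·ln P = 21.9619).
Solving (det = 2.2847): k = 1.25200, ln C = 0.90763, so C = exp(0.90763) = 2.47844.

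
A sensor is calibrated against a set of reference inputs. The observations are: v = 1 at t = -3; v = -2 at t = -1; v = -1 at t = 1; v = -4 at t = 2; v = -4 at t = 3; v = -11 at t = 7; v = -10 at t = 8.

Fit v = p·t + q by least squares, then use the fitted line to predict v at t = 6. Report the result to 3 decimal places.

Compute the Gram sums: Σt·t = 137, Σt = 17, Σ1 = 7.
For Xᵀv: Σt·v = -179, Σv = -31.
Normal equations: [[137, 17]; [17, 7]]·[p, q]ᵀ = [-179, -31]ᵀ.
Δ = 137·7 − 17² = 670.
p = ((-179)·7 − 17·(-31))/670 = -363/335; q = (137·(-31) − 17·(-179))/670 = -602/335.
At t = 6: v̂ = (-363/335)·(6) + (-602/335)·(1) = -556/67.

v̂ = -8.299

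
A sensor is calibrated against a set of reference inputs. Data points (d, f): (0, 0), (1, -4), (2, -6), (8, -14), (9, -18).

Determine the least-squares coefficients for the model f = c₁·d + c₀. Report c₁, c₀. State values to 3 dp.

c₁ = -1.743, c₀ = -1.429

Entries of XᵀX: Σd·d = 150, Σd = 20, Σ1 = 5.
Right-hand side: Σd·f = -290, Σf = -42.
So XᵀX·[c₁, c₀]ᵀ = Xᵀf: [[150, 20]; [20, 5]]·[c₁, c₀]ᵀ = [-290, -42]ᵀ.
det = 150·5 − 20² = 350.
c₁ = ((-290)·5 − 20·(-42))/350 = -61/35; c₀ = (150·(-42) − 20·(-290))/350 = -10/7.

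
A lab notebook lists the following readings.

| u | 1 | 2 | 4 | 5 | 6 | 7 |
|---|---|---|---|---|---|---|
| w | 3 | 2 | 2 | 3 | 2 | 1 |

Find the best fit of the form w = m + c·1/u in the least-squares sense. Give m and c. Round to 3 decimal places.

m = 1.700, c = 1.238

The normal system AᵀA·[m, c]ᵀ = Aᵀw is [[6, 949/420]; [949/420, 247081/176400]]·[m, c]ᵀ = [13, 1171/210]ᵀ.
det = 6·(247081/176400) − (949/420)² = 116377/35280.
m = (13·(247081/176400) − (949/420)·(1171/210))/(116377/35280) = 197899/116377; c = (6·(1171/210) − (949/420)·13)/(116377/35280) = 144060/116377.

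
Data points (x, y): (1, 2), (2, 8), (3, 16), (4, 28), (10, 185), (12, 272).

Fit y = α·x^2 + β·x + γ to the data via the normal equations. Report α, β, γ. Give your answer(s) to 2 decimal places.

From the data, Σx^2·x^2 = 31090, Σx^2·x = 2828, Σx^2 = 274, Σx·x = 274, Σx = 32, Σ1 = 6.
And Σx^2·y = 58294, Σx·y = 5292, Σy = 511.
Normal equations: [[31090, 2828, 274]; [2828, 274, 32]; [274, 32, 6]]·[α, β, γ]ᵀ = [58294, 5292, 511]ᵀ.
Solving the 3×3 system (Gaussian elimination) gives α = 31375/15564, β = -14185/7782, γ = 14683/5188.

α = 2.02, β = -1.82, γ = 2.83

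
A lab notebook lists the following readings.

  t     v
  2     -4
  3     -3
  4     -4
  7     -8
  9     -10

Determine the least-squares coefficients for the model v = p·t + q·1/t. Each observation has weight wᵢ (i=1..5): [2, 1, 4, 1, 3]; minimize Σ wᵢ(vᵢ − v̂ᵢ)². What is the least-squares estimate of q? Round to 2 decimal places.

q = -2.08

Forming AᵀWA = [[373, 11]; [11, 4861/5292]] and AᵀWv = [-415, -283/21]ᵀ gives AᵀWA·[p, q]ᵀ = AᵀWv.
Eliminating q: (4861/5292)·(row 1) − 11·(row 2) gives (1172821/5292)·p = (4861/5292)·(-415) − 11·(-283/21) = -1232839/5292, so p = -1232839/1172821.
Then q = ((-283/21) − 11·(-1232839/1172821))/(4861/5292) = -2442888/1172821.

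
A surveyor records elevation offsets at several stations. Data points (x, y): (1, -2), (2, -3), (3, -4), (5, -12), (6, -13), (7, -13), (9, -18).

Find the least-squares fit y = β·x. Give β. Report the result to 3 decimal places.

Normal-equation sums: Σx·x = 205.
Moment sums: Σx·y = -411.
Hence β = -411 / 205 ≈ -2.00488.

β = -2.005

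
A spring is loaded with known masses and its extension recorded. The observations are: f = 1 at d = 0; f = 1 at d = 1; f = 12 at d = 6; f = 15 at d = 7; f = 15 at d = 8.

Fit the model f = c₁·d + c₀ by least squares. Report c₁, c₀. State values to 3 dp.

Forming XᵀX = [[150, 22]; [22, 5]] and Xᵀf = [298, 44]ᵀ gives XᵀX·[c₁, c₀]ᵀ = Xᵀf.
Δ = 150·5 − 22² = 266.
c₁ = (298·5 − 22·44)/266 = 261/133; c₀ = (150·44 − 22·298)/266 = 22/133.

c₁ = 1.962, c₀ = 0.165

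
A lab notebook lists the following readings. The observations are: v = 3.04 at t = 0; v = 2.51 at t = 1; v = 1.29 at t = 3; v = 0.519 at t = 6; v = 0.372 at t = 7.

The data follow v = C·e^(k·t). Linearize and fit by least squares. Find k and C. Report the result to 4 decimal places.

k = -0.3053, C = 3.2102

Taking logs, ln v = k·t + ln C, so regress ln v on t.
AᵀA = [[95.0000, 17.0000]; [17.0000, 5]], rhs = [-9.1729, 0.6421]ᵀ  (here Σt = 17.0000, Σ(t)² = 95.0000, Σln v = 0.6421, Σt·ln v = -9.1729).
Slope k = (n·Σt·ln v − Σt·Σln v)/(n·Σ(t)² − (Σt)²) = (5·-9.1729 − 17.0000·0.6421)/186.0000 = -0.30527; ln C = (Σln v − k·Σt)/n = 1.16632, so C = exp(1.16632) = 3.21017.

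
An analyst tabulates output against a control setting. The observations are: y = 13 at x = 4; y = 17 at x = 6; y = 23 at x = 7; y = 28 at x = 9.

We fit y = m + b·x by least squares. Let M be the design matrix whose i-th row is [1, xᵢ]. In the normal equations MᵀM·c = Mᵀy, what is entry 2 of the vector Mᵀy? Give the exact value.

Entry 2 ↔ basis x, so (Mᵀy)_{2} = Σᵢ (x)·yᵢ = (4)·(13) + (6)·(17) + (7)·(23) + (9)·(28) = 567.

567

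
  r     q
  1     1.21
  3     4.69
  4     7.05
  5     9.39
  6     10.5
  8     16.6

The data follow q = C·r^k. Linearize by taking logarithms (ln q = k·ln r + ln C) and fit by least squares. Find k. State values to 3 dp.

Linearized form: ln q = k·ln r + ln C. From the 6 transformed points,
Σln r = 7.9655, Σ(ln r)² = 13.2535, Σln q = 11.0895, Σln r·ln q = 18.0650.
Equations: 13.2535·k + 7.9655·ln C = 18.0650;  7.9655·k + 6·ln C = 11.0895.
Δ = 13.2535·6 − (7.9655)² = 16.0713; k = (18.0650·6 − 7.9655·11.0895)/16.0713 = 1.24793, ln C = (13.2535·11.0895 − 7.9655·18.0650)/16.0713 = 0.19151.

k = 1.248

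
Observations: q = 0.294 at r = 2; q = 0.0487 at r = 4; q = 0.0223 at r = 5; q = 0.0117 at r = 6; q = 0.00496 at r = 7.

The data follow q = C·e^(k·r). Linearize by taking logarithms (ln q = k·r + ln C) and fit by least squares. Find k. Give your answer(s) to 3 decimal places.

k = -0.806

With ln qᵢ as the transformed response and rᵢ as the regressor:
Σr = 24.0000, Σ(r)² = 130.0000, Σln q = -17.8039, Σr·ln q = -97.3859.
Equations: 130.0000·k + 24.0000·ln C = -97.3859;  24.0000·k + 5·ln C = -17.8039.
Δ = 130.0000·5 − (24.0000)² = 74.0000; k = (-97.3859·5 − 24.0000·-17.8039)/74.0000 = -0.80588, ln C = (130.0000·-17.8039 − 24.0000·-97.3859)/74.0000 = 0.30745.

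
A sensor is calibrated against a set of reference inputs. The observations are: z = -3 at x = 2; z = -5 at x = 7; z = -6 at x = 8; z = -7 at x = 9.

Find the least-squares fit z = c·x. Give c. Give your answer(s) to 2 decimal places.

Forming MᵀM = [[198]] and Mᵀz = [-152]ᵀ gives MᵀM·[c]ᵀ = Mᵀz.
c = (-152)/198 = -0.767677.

c = -0.77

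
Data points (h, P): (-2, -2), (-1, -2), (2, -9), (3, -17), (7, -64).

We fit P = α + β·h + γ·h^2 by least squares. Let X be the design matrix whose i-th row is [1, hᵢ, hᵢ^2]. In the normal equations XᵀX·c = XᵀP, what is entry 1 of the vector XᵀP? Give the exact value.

Entry 1 ↔ basis 1, so (XᵀP)_{1} = Σᵢ Pᵢ = (1)·(-2) + (1)·(-2) + (1)·(-9) + (1)·(-17) + (1)·(-64) = -94.

-94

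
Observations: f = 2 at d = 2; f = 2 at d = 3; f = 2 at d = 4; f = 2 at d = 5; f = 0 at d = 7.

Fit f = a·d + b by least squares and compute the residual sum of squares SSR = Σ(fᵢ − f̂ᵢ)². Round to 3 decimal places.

SSR = 1.081

The normal equations are: 103·a + 21·b = 28;  21·a + 5·b = 8.
Δ = 103·5 − 21² = 74.
a = (28·5 − 21·8)/74 = -14/37; b = (103·8 − 21·28)/74 = 118/37.
Residuals: -16/37, -2/37, 12/37, 26/37, -20/37; SSR = 40/37.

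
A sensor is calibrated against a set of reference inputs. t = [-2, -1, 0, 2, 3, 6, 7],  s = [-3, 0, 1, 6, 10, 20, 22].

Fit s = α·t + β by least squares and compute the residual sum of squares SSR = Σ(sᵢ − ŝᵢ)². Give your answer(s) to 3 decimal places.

SSR = 6.137

Entries of MᵀM: Σt·t = 103, Σt = 15, Σ1 = 7.
For Mᵀs: Σt·s = 322, Σs = 56.
Determinant 103·7 − 15² = 496.
α = (322·7 − 15·56)/496 = 707/248; β = (103·56 − 15·322)/496 = 469/248.
Residuals: 201/248, 119/124, -221/248, -395/248, -55/124, 249/248, 19/124; SSR = 761/124.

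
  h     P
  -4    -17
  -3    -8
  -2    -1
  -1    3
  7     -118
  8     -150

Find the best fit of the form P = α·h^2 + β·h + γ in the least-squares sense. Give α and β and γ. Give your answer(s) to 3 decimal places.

The normal system XᵀX·[α, β, γ]ᵀ = XᵀP is [[6851, 755, 143]; [755, 143, 5]; [143, 5, 6]]·[α, β, γ]ᵀ = [-15727, -1935, -291]ᵀ.
Solving the 3×3 system (Gaussian elimination) gives α = -1934/987, β = -3175/987, γ = 290/329.

α = -1.959, β = -3.217, γ = 0.881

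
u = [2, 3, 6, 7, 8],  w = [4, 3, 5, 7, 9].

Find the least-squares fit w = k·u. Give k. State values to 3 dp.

XᵀX·[k]ᵀ = Xᵀw reads: 162·k = 168.
Hence k = 168 / 162 ≈ 1.03704.

k = 1.037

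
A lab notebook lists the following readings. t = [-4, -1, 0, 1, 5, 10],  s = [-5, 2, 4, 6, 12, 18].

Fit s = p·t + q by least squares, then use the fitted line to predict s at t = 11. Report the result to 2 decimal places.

ŝ = 20.81

MᵀM·[p, q]ᵀ = Mᵀs reads: 143·p + 11·q = 264;  11·p + 6·q = 37.
(Σt·t = 143, Σt = 11, Σ1 = 6, Σt·s = 264, Σs = 37.)
Determinant 143·6 − 11² = 737.
p = (264·6 − 11·37)/737 = 107/67; q = (143·37 − 11·264)/737 = 217/67.
At t = 11: ŝ = (107/67)·(11) + (217/67)·(1) = 1394/67.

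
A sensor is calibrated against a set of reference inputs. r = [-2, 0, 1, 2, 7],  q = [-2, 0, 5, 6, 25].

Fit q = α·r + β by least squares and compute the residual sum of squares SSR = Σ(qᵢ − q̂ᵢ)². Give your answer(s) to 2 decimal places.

Entries of MᵀM: Σr·r = 58, Σr = 8, Σ1 = 5.
Right-hand side: Σr·q = 196, Σq = 34.
Normal equations: [[58, 8]; [8, 5]]·[α, β]ᵀ = [196, 34]ᵀ.
det = 58·5 − 8² = 226.
α = (196·5 − 8·34)/226 = 354/113; β = (58·34 − 8·196)/226 = 202/113.
Residuals: 280/113, -202/113, 9/113, -232/113, 145/113; SSR = 1718/113.

SSR = 15.20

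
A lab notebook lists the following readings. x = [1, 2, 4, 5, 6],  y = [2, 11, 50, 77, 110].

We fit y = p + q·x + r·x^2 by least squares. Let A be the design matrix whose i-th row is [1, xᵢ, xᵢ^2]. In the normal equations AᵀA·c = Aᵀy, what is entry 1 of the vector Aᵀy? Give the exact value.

Entry 1 ↔ basis 1, so (Aᵀy)_{1} = Σᵢ yᵢ = (1)·(2) + (1)·(11) + (1)·(50) + (1)·(77) + (1)·(110) = 250.

250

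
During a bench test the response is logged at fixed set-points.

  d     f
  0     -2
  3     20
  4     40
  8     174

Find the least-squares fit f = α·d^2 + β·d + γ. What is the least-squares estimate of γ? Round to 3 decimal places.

Normal-equation sums: Σd^2·d^2 = 4433, Σd^2·d = 603, Σd^2 = 89, Σd·d = 89, Σd = 15, Σ1 = 4.
Moment sums: Σd^2·f = 11956, Σd·f = 1612, Σf = 232.
Normal equations: [[4433, 603, 89]; [603, 89, 15]; [89, 15, 4]]·[α, β, γ]ᵀ = [11956, 1612, 232]ᵀ.
Inverting the 3×3 Gram matrix, [α, β, γ]ᵀ = [2840/979, -1168/979, -2028/979]ᵀ.

γ = -2.072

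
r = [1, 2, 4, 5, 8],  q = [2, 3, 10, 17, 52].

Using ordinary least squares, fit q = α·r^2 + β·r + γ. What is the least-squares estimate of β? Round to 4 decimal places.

β = -3.0250

AᵀA·[α, β, γ]ᵀ = Aᵀq reads: 4994·α + 710·β + 110·γ = 3927;  710·α + 110·β + 20·γ = 549;  110·α + 20·β + 5·γ = 84.
Solving the 3×3 system (Gaussian elimination) gives α = 9/8, β = -121/40, γ = 83/20.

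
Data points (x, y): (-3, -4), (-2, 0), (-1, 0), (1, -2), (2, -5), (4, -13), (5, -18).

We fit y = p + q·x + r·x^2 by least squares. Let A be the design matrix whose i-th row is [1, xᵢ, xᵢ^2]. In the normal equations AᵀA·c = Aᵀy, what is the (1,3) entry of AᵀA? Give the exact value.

Row 1 ↔ basis 1, column 3 ↔ basis x^2, so (AᵀA)_{1,3} = Σᵢ x^2 = (1)·(9) + (1)·(4) + (1)·(1) + (1)·(1) + (1)·(4) + (1)·(16) + (1)·(25) = 60.

60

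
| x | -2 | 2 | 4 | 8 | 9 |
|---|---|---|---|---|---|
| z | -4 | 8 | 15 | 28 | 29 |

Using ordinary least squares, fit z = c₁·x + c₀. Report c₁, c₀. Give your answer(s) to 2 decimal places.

c₁ = 3.09, c₀ = 2.22

AᵀA·[c₁, c₀]ᵀ = Aᵀz reads: 169·c₁ + 21·c₀ = 569;  21·c₁ + 5·c₀ = 76.
det = 169·5 − 21² = 404.
c₁ = (569·5 − 21·76)/404 = 1249/404; c₀ = (169·76 − 21·569)/404 = 895/404.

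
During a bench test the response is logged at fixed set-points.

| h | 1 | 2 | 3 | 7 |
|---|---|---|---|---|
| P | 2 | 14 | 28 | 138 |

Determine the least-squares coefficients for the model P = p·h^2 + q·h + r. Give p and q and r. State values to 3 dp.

p = 2.376, q = 3.591, r = -3.590

The normal system MᵀM·[p, q, r]ᵀ = MᵀP is [[2499, 379, 63]; [379, 63, 13]; [63, 13, 4]]·[p, q, r]ᵀ = [7072, 1080, 182]ᵀ.
Solving the 3×3 system (Gaussian elimination) gives p = 2143/902, q = 79/22, r = -1619/451.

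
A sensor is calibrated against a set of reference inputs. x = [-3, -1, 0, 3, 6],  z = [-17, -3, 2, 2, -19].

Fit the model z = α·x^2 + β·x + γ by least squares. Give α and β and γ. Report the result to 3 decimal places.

AᵀA·[α, β, γ]ᵀ = Aᵀz reads: 1459·α + 215·β + 55·γ = -822;  215·α + 55·β + 5·γ = -54;  55·α + 5·β + 5·γ = -35.
(Σx^2·x^2 = 1459, Σx^2·x = 215, Σx^2 = 55, Σx·x = 55, Σx = 5, Σ1 = 5, Σx^2·z = -822, Σx·z = -54, Σz = -35.)
Row-reducing yields α = -11/10, β = 157/50, γ = 49/25.

α = -1.100, β = 3.140, γ = 1.960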